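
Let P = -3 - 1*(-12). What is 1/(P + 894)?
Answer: 1/903 ≈ 0.0011074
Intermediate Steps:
P = 9 (P = -3 + 12 = 9)
1/(P + 894) = 1/(9 + 894) = 1/903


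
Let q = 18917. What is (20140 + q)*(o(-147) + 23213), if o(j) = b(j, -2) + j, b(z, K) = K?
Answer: 900810648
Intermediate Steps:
o(j) = -2 + j
(20140 + q)*(o(-147) + 23213) = (20140 + 18917)*((-2 - 147) + 23213) = 39057*(-149 + 23213) = 39057*23064 = 900810648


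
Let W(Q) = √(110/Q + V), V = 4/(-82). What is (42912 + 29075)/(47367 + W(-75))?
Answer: 2097032060835/1379834104667 - 143974*I*√143295/1379834104667 ≈ 1.5198 - 3.9498e-5*I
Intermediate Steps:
V = -2/41 (V = 4*(-1/82) = -2/41 ≈ -0.048781)
W(Q) = √(-2/41 + 110/Q) (W(Q) = √(110/Q - 2/41) = √(-2/41 + 110/Q))
(42912 + 29075)/(47367 + W(-75)) = (42912 + 29075)/(47367 + √82*√((2255 - 1*(-75))/(-75))/41) = 71987/(47367 + √82*√(-(2255 + 75)/75)/41) = 71987/(47367 + √82*√(-1/75*2330)/41) = 71987/(47367 + √82*√(-466/15)/41) = 71987/(47367 + √82*(I*√6990/15)/41) = 71987/(47367 + 2*I*√143295/615)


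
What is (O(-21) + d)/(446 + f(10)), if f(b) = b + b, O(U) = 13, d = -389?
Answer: -188/233 ≈ -0.80687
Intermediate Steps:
f(b) = 2*b
(O(-21) + d)/(446 + f(10)) = (13 - 389)/(446 + 2*10) = -376/(446 + 20) = -376/466 = -376*1/466 = -188/233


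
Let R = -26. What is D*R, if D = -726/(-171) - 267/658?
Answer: -1872221/18753 ≈ -99.836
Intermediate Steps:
D = 144017/37506 (D = -726*(-1/171) - 267*1/658 = 242/57 - 267/658 = 144017/37506 ≈ 3.8398)
D*R = (144017/37506)*(-26) = -1872221/18753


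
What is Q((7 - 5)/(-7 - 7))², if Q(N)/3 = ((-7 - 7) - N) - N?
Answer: 82944/49 ≈ 1692.7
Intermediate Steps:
Q(N) = -42 - 6*N (Q(N) = 3*(((-7 - 7) - N) - N) = 3*((-14 - N) - N) = 3*(-14 - 2*N) = -42 - 6*N)
Q((7 - 5)/(-7 - 7))² = (-42 - 6*(7 - 5)/(-7 - 7))² = (-42 - 12/(-14))² = (-42 - 12*(-1)/14)² = (-42 - 6*(-⅐))² = (-42 + 6/7)² = (-288/7)² = 82944/49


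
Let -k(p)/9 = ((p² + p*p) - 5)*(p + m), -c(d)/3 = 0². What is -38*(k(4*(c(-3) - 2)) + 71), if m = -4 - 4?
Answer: -675754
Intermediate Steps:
c(d) = 0 (c(d) = -3*0² = -3*0 = 0)
m = -8
k(p) = -9*(-8 + p)*(-5 + 2*p²) (k(p) = -9*((p² + p*p) - 5)*(p - 8) = -9*((p² + p²) - 5)*(-8 + p) = -9*(2*p² - 5)*(-8 + p) = -9*(-5 + 2*p²)*(-8 + p) = -9*(-8 + p)*(-5 + 2*p²))
-38*(k(4*(c(-3) - 2)) + 71) = -38*((-360 - 18*64*(0 - 2)³ + 45*(4*(0 - 2)) + 144*(4*(0 - 2))²) + 71) = -38*((-360 - 18*(4*(-2))³ + 45*(4*(-2)) + 144*(4*(-2))²) + 71) = -38*((-360 - 18*(-8)³ + 45*(-8) + 144*(-8)²) + 71) = -38*((-360 - 18*(-512) - 360 + 144*64) + 71) = -38*((-360 + 9216 - 360 + 9216) + 71) = -38*(17712 + 71) = -38*17783 = -675754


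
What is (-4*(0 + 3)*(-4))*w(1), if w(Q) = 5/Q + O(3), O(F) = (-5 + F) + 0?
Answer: 144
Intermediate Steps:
O(F) = -5 + F
w(Q) = -2 + 5/Q (w(Q) = 5/Q + (-5 + 3) = 5/Q - 2 = -2 + 5/Q)
(-4*(0 + 3)*(-4))*w(1) = (-4*(0 + 3)*(-4))*(-2 + 5/1) = (-4*3*(-4))*(-2 + 5*1) = (-12*(-4))*(-2 + 5) = 48*3 = 144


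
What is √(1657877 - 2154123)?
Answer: I*√496246 ≈ 704.45*I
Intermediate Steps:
√(1657877 - 2154123) = √(-496246) = I*√496246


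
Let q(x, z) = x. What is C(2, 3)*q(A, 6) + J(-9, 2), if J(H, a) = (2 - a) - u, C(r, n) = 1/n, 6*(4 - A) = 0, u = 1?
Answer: ⅓ ≈ 0.33333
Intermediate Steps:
A = 4 (A = 4 - ⅙*0 = 4 + 0 = 4)
J(H, a) = 1 - a (J(H, a) = (2 - a) - 1*1 = (2 - a) - 1 = 1 - a)
C(2, 3)*q(A, 6) + J(-9, 2) = 4/3 + (1 - 1*2) = (⅓)*4 + (1 - 2) = 4/3 - 1 = ⅓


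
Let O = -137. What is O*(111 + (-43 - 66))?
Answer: -274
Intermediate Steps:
O*(111 + (-43 - 66)) = -137*(111 + (-43 - 66)) = -137*(111 - 109) = -137*2 = -274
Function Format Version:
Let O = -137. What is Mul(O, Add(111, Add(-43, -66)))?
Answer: -274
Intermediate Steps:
Mul(O, Add(111, Add(-43, -66))) = Mul(-137, Add(111, Add(-43, -66))) = Mul(-137, Add(111, -109)) = Mul(-137, 2) = -274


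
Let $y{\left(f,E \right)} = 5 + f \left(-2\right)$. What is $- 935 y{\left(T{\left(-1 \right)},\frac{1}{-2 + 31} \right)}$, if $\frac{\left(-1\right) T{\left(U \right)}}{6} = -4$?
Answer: $40205$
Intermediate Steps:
$T{\left(U \right)} = 24$ ($T{\left(U \right)} = \left(-6\right) \left(-4\right) = 24$)
$y{\left(f,E \right)} = 5 - 2 f$
$- 935 y{\left(T{\left(-1 \right)},\frac{1}{-2 + 31} \right)} = - 935 \left(5 - 48\right) = \left(-935\right) \left(-43\right) = 40205$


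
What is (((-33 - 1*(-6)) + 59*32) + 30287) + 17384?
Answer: 49532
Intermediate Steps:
(((-33 - 1*(-6)) + 59*32) + 30287) + 17384 = (((-33 + 6) + 1888) + 30287) + 17384 = ((-27 + 1888) + 30287) + 17384 = (1861 + 30287) + 17384 = 32148 + 17384 = 49532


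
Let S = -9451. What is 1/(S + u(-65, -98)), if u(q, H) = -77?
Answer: -1/9528 ≈ -0.00010495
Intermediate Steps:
1/(S + u(-65, -98)) = 1/(-9451 - 77) = 1/(-9528) = -1/9528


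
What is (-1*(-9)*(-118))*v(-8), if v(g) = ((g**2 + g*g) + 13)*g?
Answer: 1197936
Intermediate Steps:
v(g) = g*(13 + 2*g**2) (v(g) = ((g**2 + g**2) + 13)*g = (2*g**2 + 13)*g = (13 + 2*g**2)*g = g*(13 + 2*g**2))
(-1*(-9)*(-118))*v(-8) = (-1*(-9)*(-118))*(-8*(13 + 2*(-8)**2)) = (9*(-118))*(-8*(13 + 2*64)) = -(-8496)*(13 + 128) = -(-8496)*141 = -1062*(-1128) = 1197936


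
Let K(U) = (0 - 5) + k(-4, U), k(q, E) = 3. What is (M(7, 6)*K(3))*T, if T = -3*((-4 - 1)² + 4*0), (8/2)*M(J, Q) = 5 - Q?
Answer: -75/2 ≈ -37.500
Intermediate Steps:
M(J, Q) = 5/4 - Q/4 (M(J, Q) = (5 - Q)/4 = 5/4 - Q/4)
K(U) = -2 (K(U) = (0 - 5) + 3 = -5 + 3 = -2)
T = -75 (T = -3*((-5)² + 0) = -3*(25 + 0) = -3*25 = -75)
(M(7, 6)*K(3))*T = ((5/4 - ¼*6)*(-2))*(-75) = ((5/4 - 3/2)*(-2))*(-75) = -¼*(-2)*(-75) = (½)*(-75) = -75/2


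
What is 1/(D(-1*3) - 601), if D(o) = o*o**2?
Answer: -1/628 ≈ -0.0015924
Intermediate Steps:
D(o) = o**3
1/(D(-1*3) - 601) = 1/((-1*3)**3 - 601) = 1/((-3)**3 - 601) = 1/(-27 - 601) = 1/(-628) = -1/628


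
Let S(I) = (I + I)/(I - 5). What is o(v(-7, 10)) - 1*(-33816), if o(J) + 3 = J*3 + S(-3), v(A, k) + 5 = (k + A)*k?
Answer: 135555/4 ≈ 33889.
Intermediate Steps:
S(I) = 2*I/(-5 + I) (S(I) = (2*I)/(-5 + I) = 2*I/(-5 + I))
v(A, k) = -5 + k*(A + k) (v(A, k) = -5 + (k + A)*k = -5 + (A + k)*k = -5 + k*(A + k))
o(J) = -9/4 + 3*J (o(J) = -3 + (J*3 + 2*(-3)/(-5 - 3)) = -3 + (3*J + 2*(-3)/(-8)) = -3 + (3*J + 2*(-3)*(-1/8)) = -3 + (3*J + 3/4) = -3 + (3/4 + 3*J) = -9/4 + 3*J)
o(v(-7, 10)) - 1*(-33816) = (-9/4 + 3*(-5 + 10**2 - 7*10)) - 1*(-33816) = (-9/4 + 3*(-5 + 100 - 70)) + 33816 = (-9/4 + 3*25) + 33816 = (-9/4 + 75) + 33816 = 291/4 + 33816 = 135555/4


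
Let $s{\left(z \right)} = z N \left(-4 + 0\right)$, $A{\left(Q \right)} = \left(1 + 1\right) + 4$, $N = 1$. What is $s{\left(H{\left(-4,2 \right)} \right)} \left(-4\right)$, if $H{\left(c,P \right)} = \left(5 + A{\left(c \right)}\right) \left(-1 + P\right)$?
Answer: $176$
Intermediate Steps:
$A{\left(Q \right)} = 6$ ($A{\left(Q \right)} = 2 + 4 = 6$)
$H{\left(c,P \right)} = -11 + 11 P$ ($H{\left(c,P \right)} = \left(5 + 6\right) \left(-1 + P\right) = 11 \left(-1 + P\right) = -11 + 11 P$)
$s{\left(z \right)} = - 4 z$ ($s{\left(z \right)} = z 1 \left(-4 + 0\right) = z \left(-4\right) = - 4 z$)
$s{\left(H{\left(-4,2 \right)} \right)} \left(-4\right) = - 4 \left(-11 + 11 \cdot 2\right) \left(-4\right) = - 4 \left(-11 + 22\right) \left(-4\right) = \left(-4\right) 11 \left(-4\right) = \left(-44\right) \left(-4\right) = 176$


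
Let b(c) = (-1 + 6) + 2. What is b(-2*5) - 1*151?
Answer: -144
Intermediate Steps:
b(c) = 7 (b(c) = 5 + 2 = 7)
b(-2*5) - 1*151 = 7 - 1*151 = 7 - 151 = -144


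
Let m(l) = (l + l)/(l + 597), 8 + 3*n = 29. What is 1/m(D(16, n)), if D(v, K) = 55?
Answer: 326/55 ≈ 5.9273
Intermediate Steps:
n = 7 (n = -8/3 + (⅓)*29 = -8/3 + 29/3 = 7)
m(l) = 2*l/(597 + l) (m(l) = (2*l)/(597 + l) = 2*l/(597 + l))
1/m(D(16, n)) = 1/(2*55/(597 + 55)) = 1/(2*55/652) = 1/(2*55*(1/652)) = 1/(55/326) = 326/55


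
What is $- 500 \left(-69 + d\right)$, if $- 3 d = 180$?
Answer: $64500$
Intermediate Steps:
$d = -60$ ($d = \left(- \frac{1}{3}\right) 180 = -60$)
$- 500 \left(-69 + d\right) = - 500 \left(-69 - 60\right) = \left(-500\right) \left(-129\right) = 64500$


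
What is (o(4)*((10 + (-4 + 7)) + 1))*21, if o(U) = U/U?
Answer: 294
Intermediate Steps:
o(U) = 1
(o(4)*((10 + (-4 + 7)) + 1))*21 = (1*((10 + (-4 + 7)) + 1))*21 = (1*((10 + 3) + 1))*21 = (1*(13 + 1))*21 = (1*14)*21 = 14*21 = 294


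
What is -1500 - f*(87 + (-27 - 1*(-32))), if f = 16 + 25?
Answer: -5272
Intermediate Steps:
f = 41
-1500 - f*(87 + (-27 - 1*(-32))) = -1500 - 41*(87 + (-27 - 1*(-32))) = -1500 - 41*(87 + (-27 + 32)) = -1500 - 41*(87 + 5) = -1500 - 41*92 = -1500 - 1*3772 = -1500 - 3772 = -5272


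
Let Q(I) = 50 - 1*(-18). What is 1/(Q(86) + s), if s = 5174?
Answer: 1/5242 ≈ 0.00019077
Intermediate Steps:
Q(I) = 68 (Q(I) = 50 + 18 = 68)
1/(Q(86) + s) = 1/(68 + 5174) = 1/5242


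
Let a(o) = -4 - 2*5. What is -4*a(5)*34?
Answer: 1904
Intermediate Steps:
a(o) = -14 (a(o) = -4 - 10 = -14)
-4*a(5)*34 = -4*(-14)*34 = 56*34 = 1904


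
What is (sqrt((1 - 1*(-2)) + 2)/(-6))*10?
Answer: -5*sqrt(5)/3 ≈ -3.7268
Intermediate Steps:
(sqrt((1 - 1*(-2)) + 2)/(-6))*10 = -sqrt((1 + 2) + 2)/6*10 = -sqrt(3 + 2)/6*10 = -sqrt(5)/6*10 = -5*sqrt(5)/3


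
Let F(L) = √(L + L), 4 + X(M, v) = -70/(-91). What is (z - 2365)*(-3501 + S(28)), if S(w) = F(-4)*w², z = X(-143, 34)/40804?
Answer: 2196035548011/265226 - 491771456624*I*√2/132613 ≈ 8.2799e+6 - 5.2444e+6*I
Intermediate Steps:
X(M, v) = -42/13 (X(M, v) = -4 - 70/(-91) = -4 - 70*(-1/91) = -4 + 10/13 = -42/13)
F(L) = √2*√L (F(L) = √(2*L) = √2*√L)
z = -21/265226 (z = -42/13/40804 = -42/13*1/40804 = -21/265226 ≈ -7.9178e-5)
S(w) = 2*I*√2*w² (S(w) = (√2*√(-4))*w² = (√2*(2*I))*w² = (2*I*√2)*w² = 2*I*√2*w²)
(z - 2365)*(-3501 + S(28)) = (-21/265226 - 2365)*(-3501 + 2*I*√2*28²) = -627259511*(-3501 + 2*I*√2*784)/265226 = -627259511*(-3501 + 1568*I*√2)/265226 = 2196035548011/265226 - 491771456624*I*√2/132613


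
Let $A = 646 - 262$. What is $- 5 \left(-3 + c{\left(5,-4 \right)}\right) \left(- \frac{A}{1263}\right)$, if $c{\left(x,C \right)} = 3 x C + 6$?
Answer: $- \frac{36480}{421} \approx -86.651$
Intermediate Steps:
$c{\left(x,C \right)} = 6 + 3 C x$ ($c{\left(x,C \right)} = 3 C x + 6 = 6 + 3 C x$)
$A = 384$
$- 5 \left(-3 + c{\left(5,-4 \right)}\right) \left(- \frac{A}{1263}\right) = - 5 \left(-3 + \left(6 + 3 \left(-4\right) 5\right)\right) \left(- \frac{384}{1263}\right) = - 5 \left(-3 + \left(6 - 60\right)\right) \left(- \frac{384}{1263}\right) = - 5 \left(-3 - 54\right) \left(\left(-1\right) \frac{128}{421}\right) = \left(-5\right) \left(-57\right) \left(- \frac{128}{421}\right) = 285 \left(- \frac{128}{421}\right) = - \frac{36480}{421}$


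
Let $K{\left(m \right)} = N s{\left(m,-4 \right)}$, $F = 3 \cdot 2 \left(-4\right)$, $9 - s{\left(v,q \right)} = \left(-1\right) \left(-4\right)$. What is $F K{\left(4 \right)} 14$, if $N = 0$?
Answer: $0$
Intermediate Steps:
$s{\left(v,q \right)} = 5$ ($s{\left(v,q \right)} = 9 - \left(-1\right) \left(-4\right) = 9 - 4 = 5$)
$F = -24$ ($F = 6 \left(-4\right) = -24$)
$K{\left(m \right)} = 0$ ($K{\left(m \right)} = 0 \cdot 5 = 0$)
$F K{\left(4 \right)} 14 = \left(-24\right) 0 \cdot 14 = 0 \cdot 14 = 0$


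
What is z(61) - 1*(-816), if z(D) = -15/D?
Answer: 49761/61 ≈ 815.75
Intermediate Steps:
z(61) - 1*(-816) = -15/61 - 1*(-816) = -15*1/61 + 816 = -15/61 + 816 = 49761/61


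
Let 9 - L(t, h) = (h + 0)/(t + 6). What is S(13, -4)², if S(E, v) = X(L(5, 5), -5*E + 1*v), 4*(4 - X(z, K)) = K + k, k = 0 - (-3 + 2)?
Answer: 441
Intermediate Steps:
k = 1 (k = 0 - 1*(-1) = 0 + 1 = 1)
L(t, h) = 9 - h/(6 + t) (L(t, h) = 9 - (h + 0)/(t + 6) = 9 - h/(6 + t))
X(z, K) = 15/4 - K/4 (X(z, K) = 4 - (K + 1)/4 = 4 - (1 + K)/4 = 4 + (-¼ - K/4) = 15/4 - K/4)
S(E, v) = 15/4 - v/4 + 5*E/4 (S(E, v) = 15/4 - (-5*E + 1*v)/4 = 15/4 - (-5*E + v)/4 = 15/4 - (v - 5*E)/4 = 15/4 + (-v/4 + 5*E/4) = 15/4 - v/4 + 5*E/4)
S(13, -4)² = (15/4 - ¼*(-4) + (5/4)*13)² = (15/4 + 1 + 65/4)² = 21² = 441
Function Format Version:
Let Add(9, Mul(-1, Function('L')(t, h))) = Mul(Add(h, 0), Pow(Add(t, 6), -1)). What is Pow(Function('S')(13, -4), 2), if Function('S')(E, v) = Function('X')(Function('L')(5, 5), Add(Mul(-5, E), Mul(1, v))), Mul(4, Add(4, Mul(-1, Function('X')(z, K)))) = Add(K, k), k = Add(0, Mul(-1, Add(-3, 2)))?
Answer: 441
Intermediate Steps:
k = 1 (k = Add(0, Mul(-1, -1)) = Add(0, 1) = 1)
Function('L')(t, h) = Add(9, Mul(-1, h, Pow(Add(6, t), -1))) (Function('L')(t, h) = Add(9, Mul(-1, Mul(Add(h, 0), Pow(Add(t, 6), -1)))) = Add(9, Mul(-1, Mul(h, Pow(Add(6, t), -1)))) = Add(9, Mul(-1, h, Pow(Add(6, t), -1))))
Function('X')(z, K) = Add(Rational(15, 4), Mul(Rational(-1, 4), K)) (Function('X')(z, K) = Add(4, Mul(Rational(-1, 4), Add(K, 1))) = Add(4, Mul(Rational(-1, 4), Add(1, K))) = Add(4, Add(Rational(-1, 4), Mul(Rational(-1, 4), K))) = Add(Rational(15, 4), Mul(Rational(-1, 4), K)))
Function('S')(E, v) = Add(Rational(15, 4), Mul(Rational(-1, 4), v), Mul(Rational(5, 4), E)) (Function('S')(E, v) = Add(Rational(15, 4), Mul(Rational(-1, 4), Add(Mul(-5, E), Mul(1, v)))) = Add(Rational(15, 4), Mul(Rational(-1, 4), Add(Mul(-5, E), v))) = Add(Rational(15, 4), Mul(Rational(-1, 4), Add(v, Mul(-5, E)))) = Add(Rational(15, 4), Add(Mul(Rational(-1, 4), v), Mul(Rational(5, 4), E))) = Add(Rational(15, 4), Mul(Rational(-1, 4), v), Mul(Rational(5, 4), E)))
Pow(Function('S')(13, -4), 2) = Pow(Add(Rational(15, 4), Mul(Rational(-1, 4), -4), Mul(Rational(5, 4), 13)), 2) = Pow(Add(Rational(15, 4), 1, Rational(65, 4)), 2) = Pow(21, 2) = 441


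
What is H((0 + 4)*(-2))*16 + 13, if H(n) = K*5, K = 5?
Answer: 413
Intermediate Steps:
H(n) = 25 (H(n) = 5*5 = 25)
H((0 + 4)*(-2))*16 + 13 = 25*16 + 13 = 400 + 13 = 413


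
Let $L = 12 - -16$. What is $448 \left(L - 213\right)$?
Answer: $-82880$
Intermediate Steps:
$L = 28$ ($L = 12 + 16 = 28$)
$448 \left(L - 213\right) = 448 \left(28 - 213\right) = 448 \left(-185\right) = -82880$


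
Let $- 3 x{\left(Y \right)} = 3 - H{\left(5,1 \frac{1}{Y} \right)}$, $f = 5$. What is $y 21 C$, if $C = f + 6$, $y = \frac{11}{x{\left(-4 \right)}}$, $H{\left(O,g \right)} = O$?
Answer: $\frac{7623}{2} \approx 3811.5$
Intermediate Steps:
$x{\left(Y \right)} = \frac{2}{3}$ ($x{\left(Y \right)} = - \frac{3 - 5}{3} = \left(- \frac{1}{3}\right) \left(-2\right) = \frac{2}{3}$)
$y = \frac{33}{2}$ ($y = \frac{11}{\frac{2}{3}} = 11 \cdot \frac{3}{2} = \frac{33}{2} \approx 16.5$)
$C = 11$ ($C = 5 + 6 = 11$)
$y 21 C = \frac{33}{2} \cdot 21 \cdot 11 = \frac{693}{2} \cdot 11 = \frac{7623}{2}$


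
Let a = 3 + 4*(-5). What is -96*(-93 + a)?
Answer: 10560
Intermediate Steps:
a = -17 (a = 3 - 20 = -17)
-96*(-93 + a) = -96*(-93 - 17) = -96*(-110) = 10560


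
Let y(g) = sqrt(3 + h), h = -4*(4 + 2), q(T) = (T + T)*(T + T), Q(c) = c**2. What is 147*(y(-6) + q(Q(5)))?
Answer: 367500 + 147*I*sqrt(21) ≈ 3.675e+5 + 673.64*I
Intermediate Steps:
q(T) = 4*T**2 (q(T) = (2*T)*(2*T) = 4*T**2)
h = -24 (h = -4*6 = -24)
y(g) = I*sqrt(21) (y(g) = sqrt(3 - 24) = sqrt(-21) = I*sqrt(21))
147*(y(-6) + q(Q(5))) = 147*(I*sqrt(21) + 4*(5**2)**2) = 147*(I*sqrt(21) + 4*25**2) = 147*(I*sqrt(21) + 4*625) = 147*(I*sqrt(21) + 2500) = 147*(2500 + I*sqrt(21)) = 367500 + 147*I*sqrt(21)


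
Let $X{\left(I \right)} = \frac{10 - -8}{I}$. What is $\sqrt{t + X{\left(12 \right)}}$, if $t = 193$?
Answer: $\frac{\sqrt{778}}{2} \approx 13.946$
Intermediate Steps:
$X{\left(I \right)} = \frac{18}{I}$ ($X{\left(I \right)} = \frac{10 + 8}{I} = \frac{18}{I}$)
$\sqrt{t + X{\left(12 \right)}} = \sqrt{193 + \frac{18}{12}} = \sqrt{193 + 18 \cdot \frac{1}{12}} = \sqrt{193 + \frac{3}{2}} = \sqrt{\frac{389}{2}} = \frac{\sqrt{778}}{2}$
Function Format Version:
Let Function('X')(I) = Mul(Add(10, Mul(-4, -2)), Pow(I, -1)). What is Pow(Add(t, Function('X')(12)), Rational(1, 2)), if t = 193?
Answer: Mul(Rational(1, 2), Pow(778, Rational(1, 2))) ≈ 13.946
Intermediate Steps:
Function('X')(I) = Mul(18, Pow(I, -1)) (Function('X')(I) = Mul(Add(10, 8), Pow(I, -1)) = Mul(18, Pow(I, -1)))
Pow(Add(t, Function('X')(12)), Rational(1, 2)) = Pow(Add(193, Mul(18, Pow(12, -1))), Rational(1, 2)) = Pow(Add(193, Mul(18, Rational(1, 12))), Rational(1, 2)) = Pow(Add(193, Rational(3, 2)), Rational(1, 2)) = Pow(Rational(389, 2), Rational(1, 2)) = Mul(Rational(1, 2), Pow(778, Rational(1, 2)))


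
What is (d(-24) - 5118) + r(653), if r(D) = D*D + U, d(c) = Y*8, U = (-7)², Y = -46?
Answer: 420972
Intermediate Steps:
U = 49
d(c) = -368 (d(c) = -46*8 = -368)
r(D) = 49 + D² (r(D) = D*D + 49 = D² + 49 = 49 + D²)
(d(-24) - 5118) + r(653) = (-368 - 5118) + (49 + 653²) = -5486 + (49 + 426409) = -5486 + 426458 = 420972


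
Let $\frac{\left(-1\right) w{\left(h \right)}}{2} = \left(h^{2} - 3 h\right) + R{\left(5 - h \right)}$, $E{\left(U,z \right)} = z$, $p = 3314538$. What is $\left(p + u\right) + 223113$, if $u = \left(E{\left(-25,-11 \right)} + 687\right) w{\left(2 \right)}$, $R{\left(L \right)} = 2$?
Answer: $3537651$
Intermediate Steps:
$w{\left(h \right)} = -4 - 2 h^{2} + 6 h$ ($w{\left(h \right)} = - 2 \left(\left(h^{2} - 3 h\right) + 2\right) = - 2 \left(2 + h^{2} - 3 h\right) = -4 - 2 h^{2} + 6 h$)
$u = 0$ ($u = \left(-11 + 687\right) \left(-4 - 2 \cdot 2^{2} + 6 \cdot 2\right) = 676 \left(-4 - 8 + 12\right) = 676 \cdot 0 = 0$)
$\left(p + u\right) + 223113 = \left(3314538 + 0\right) + 223113 = 3314538 + 223113 = 3537651$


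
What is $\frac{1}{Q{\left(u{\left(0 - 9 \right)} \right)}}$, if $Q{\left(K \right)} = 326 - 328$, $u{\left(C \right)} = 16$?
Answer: $- \frac{1}{2} \approx -0.5$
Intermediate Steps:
$Q{\left(K \right)} = -2$ ($Q{\left(K \right)} = 326 - 328 = -2$)
$\frac{1}{Q{\left(u{\left(0 - 9 \right)} \right)}} = \frac{1}{-2} = - \frac{1}{2}$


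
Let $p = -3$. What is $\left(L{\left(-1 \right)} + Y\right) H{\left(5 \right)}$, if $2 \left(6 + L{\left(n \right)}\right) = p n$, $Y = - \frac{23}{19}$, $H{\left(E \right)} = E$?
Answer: $- \frac{1085}{38} \approx -28.553$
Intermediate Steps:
$Y = - \frac{23}{19}$ ($Y = \left(-23\right) \frac{1}{19} = - \frac{23}{19} \approx -1.2105$)
$L{\left(n \right)} = -6 - \frac{3 n}{2}$ ($L{\left(n \right)} = -6 + \frac{\left(-3\right) n}{2} = -6 - \frac{3 n}{2}$)
$\left(L{\left(-1 \right)} + Y\right) H{\left(5 \right)} = \left(\left(-6 - - \frac{3}{2}\right) - \frac{23}{19}\right) 5 = \left(\left(-6 + \frac{3}{2}\right) - \frac{23}{19}\right) 5 = \left(- \frac{9}{2} - \frac{23}{19}\right) 5 = \left(- \frac{217}{38}\right) 5 = - \frac{1085}{38}$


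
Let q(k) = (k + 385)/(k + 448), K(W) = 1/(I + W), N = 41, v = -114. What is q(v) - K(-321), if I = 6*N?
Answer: 20659/25050 ≈ 0.82471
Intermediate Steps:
I = 246 (I = 6*41 = 246)
K(W) = 1/(246 + W)
q(k) = (385 + k)/(448 + k)
q(v) - K(-321) = (385 - 114)/(448 - 114) - 1/(246 - 321) = 271/334 - 1/(-75) = (1/334)*271 - 1*(-1/75) = 271/334 + 1/75 = 20659/25050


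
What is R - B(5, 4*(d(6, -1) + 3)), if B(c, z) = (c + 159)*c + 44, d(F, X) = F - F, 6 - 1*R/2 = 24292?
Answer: -49436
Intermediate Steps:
R = -48572 (R = 12 - 2*24292 = 12 - 48584 = -48572)
d(F, X) = 0
B(c, z) = 44 + c*(159 + c) (B(c, z) = (159 + c)*c + 44 = c*(159 + c) + 44 = 44 + c*(159 + c))
R - B(5, 4*(d(6, -1) + 3)) = -48572 - (44 + 5² + 159*5) = -48572 - (44 + 25 + 795) = -48572 - 1*864 = -48572 - 864 = -49436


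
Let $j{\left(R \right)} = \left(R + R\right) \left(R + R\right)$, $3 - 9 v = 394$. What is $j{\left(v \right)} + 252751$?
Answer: $\frac{21084355}{81} \approx 2.603 \cdot 10^{5}$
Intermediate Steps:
$v = - \frac{391}{9}$ ($v = \frac{1}{3} - \frac{394}{9} = - \frac{391}{9} \approx -43.444$)
$j{\left(R \right)} = 4 R^{2}$ ($j{\left(R \right)} = 2 R 2 R = 4 R^{2}$)
$j{\left(v \right)} + 252751 = 4 \left(- \frac{391}{9}\right)^{2} + 252751 = 4 \cdot \frac{152881}{81} + 252751 = \frac{611524}{81} + 252751 = \frac{21084355}{81}$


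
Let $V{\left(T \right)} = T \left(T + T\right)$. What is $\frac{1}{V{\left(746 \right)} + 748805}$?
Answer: $\frac{1}{1861837} \approx 5.371 \cdot 10^{-7}$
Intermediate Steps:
$V{\left(T \right)} = 2 T^{2}$ ($V{\left(T \right)} = T 2 T = 2 T^{2}$)
$\frac{1}{V{\left(746 \right)} + 748805} = \frac{1}{2 \cdot 746^{2} + 748805} = \frac{1}{2 \cdot 556516 + 748805} = \frac{1}{1113032 + 748805} = \frac{1}{1861837}$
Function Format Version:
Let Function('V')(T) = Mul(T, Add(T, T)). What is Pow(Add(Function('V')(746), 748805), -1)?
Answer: Rational(1, 1861837) ≈ 5.3710e-7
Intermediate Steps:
Function('V')(T) = Mul(2, Pow(T, 2)) (Function('V')(T) = Mul(T, Mul(2, T)) = Mul(2, Pow(T, 2)))
Pow(Add(Function('V')(746), 748805), -1) = Pow(Add(Mul(2, Pow(746, 2)), 748805), -1) = Pow(Add(Mul(2, 556516), 748805), -1) = Pow(Add(1113032, 748805), -1) = Pow(1861837, -1) = Rational(1, 1861837)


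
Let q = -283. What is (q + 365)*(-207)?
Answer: -16974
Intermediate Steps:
(q + 365)*(-207) = (-283 + 365)*(-207) = 82*(-207) = -16974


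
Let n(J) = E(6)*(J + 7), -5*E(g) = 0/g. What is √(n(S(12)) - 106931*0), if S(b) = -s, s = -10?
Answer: 0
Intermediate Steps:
E(g) = 0 (E(g) = -0/g = -⅕*0 = 0)
S(b) = 10 (S(b) = -1*(-10) = 10)
n(J) = 0 (n(J) = 0*(J + 7) = 0*(7 + J) = 0)
√(n(S(12)) - 106931*0) = √(0 - 106931*0) = √(0 + 0) = √0 = 0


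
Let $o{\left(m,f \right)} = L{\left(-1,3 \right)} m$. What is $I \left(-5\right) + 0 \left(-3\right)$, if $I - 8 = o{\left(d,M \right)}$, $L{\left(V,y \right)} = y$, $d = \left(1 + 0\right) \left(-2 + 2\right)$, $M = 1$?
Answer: $-40$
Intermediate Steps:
$d = 0$ ($d = 1 \cdot 0 = 0$)
$o{\left(m,f \right)} = 3 m$
$I = 8$ ($I = 8 + 3 \cdot 0 = 8 + 0 = 8$)
$I \left(-5\right) + 0 \left(-3\right) = 8 \left(-5\right) + 0 \left(-3\right) = -40 + 0 = -40$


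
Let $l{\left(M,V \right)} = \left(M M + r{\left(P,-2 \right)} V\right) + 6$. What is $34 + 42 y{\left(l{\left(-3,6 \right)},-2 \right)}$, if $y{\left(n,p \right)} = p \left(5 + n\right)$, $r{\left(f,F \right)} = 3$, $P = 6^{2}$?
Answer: $-3158$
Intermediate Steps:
$P = 36$
$l{\left(M,V \right)} = 6 + M^{2} + 3 V$ ($l{\left(M,V \right)} = \left(M M + 3 V\right) + 6 = \left(M^{2} + 3 V\right) + 6 = 6 + M^{2} + 3 V$)
$34 + 42 y{\left(l{\left(-3,6 \right)},-2 \right)} = 34 + 42 \left(- 2 \left(5 + \left(6 + \left(-3\right)^{2} + 3 \cdot 6\right)\right)\right) = 34 + 42 \left(- 2 \left(5 + \left(6 + 9 + 18\right)\right)\right) = 34 + 42 \left(- 2 \left(5 + 33\right)\right) = 34 + 42 \left(\left(-2\right) 38\right) = 34 + 42 \left(-76\right) = 34 - 3192 = -3158$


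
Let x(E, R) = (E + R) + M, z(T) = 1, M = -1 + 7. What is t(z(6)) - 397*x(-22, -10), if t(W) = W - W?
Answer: 10322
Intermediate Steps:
M = 6
x(E, R) = 6 + E + R (x(E, R) = (E + R) + 6 = 6 + E + R)
t(W) = 0
t(z(6)) - 397*x(-22, -10) = 0 - 397*(6 - 22 - 10) = 0 - 397*(-26) = 0 + 10322 = 10322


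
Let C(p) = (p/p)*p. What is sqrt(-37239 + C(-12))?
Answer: 3*I*sqrt(4139) ≈ 193.01*I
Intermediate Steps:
C(p) = p (C(p) = 1*p = p)
sqrt(-37239 + C(-12)) = sqrt(-37239 - 12) = sqrt(-37251) = 3*I*sqrt(4139)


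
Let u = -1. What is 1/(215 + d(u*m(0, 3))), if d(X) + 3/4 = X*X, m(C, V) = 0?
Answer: 4/857 ≈ 0.0046674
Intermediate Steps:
d(X) = -¾ + X² (d(X) = -¾ + X*X = -¾ + X²)
1/(215 + d(u*m(0, 3))) = 1/(215 + (-¾ + (-1*0)²)) = 1/(215 + (-¾ + 0²)) = 1/(215 + (-¾ + 0)) = 1/(215 - ¾) = 1/(857/4) = 4/857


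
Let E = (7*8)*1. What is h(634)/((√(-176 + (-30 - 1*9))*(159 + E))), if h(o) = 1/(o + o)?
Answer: -I*√215/58613300 ≈ -2.5016e-7*I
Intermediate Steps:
E = 56 (E = 56*1 = 56)
h(o) = 1/(2*o)
h(634)/((√(-176 + (-30 - 1*9))*(159 + E))) = ((½)/634)/((√(-176 + (-30 - 1*9))*(159 + 56))) = ((½)*(1/634))/((√(-176 + (-30 - 9))*215)) = 1/(1268*((√(-176 - 39)*215))) = 1/(1268*((√(-215)*215))) = 1/(1268*(((I*√215)*215))) = 1/(1268*((215*I*√215))) = (-I*√215/46225)/1268 = -I*√215/58613300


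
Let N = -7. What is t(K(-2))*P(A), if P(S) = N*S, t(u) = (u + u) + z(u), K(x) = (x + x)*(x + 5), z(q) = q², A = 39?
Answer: -32760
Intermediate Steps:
K(x) = 2*x*(5 + x) (K(x) = (2*x)*(5 + x) = 2*x*(5 + x))
t(u) = u² + 2*u (t(u) = (u + u) + u² = 2*u + u² = u² + 2*u)
P(S) = -7*S
t(K(-2))*P(A) = ((2*(-2)*(5 - 2))*(2 + 2*(-2)*(5 - 2)))*(-7*39) = ((2*(-2)*3)*(2 + 2*(-2)*3))*(-273) = -12*(2 - 12)*(-273) = -12*(-10)*(-273) = 120*(-273) = -32760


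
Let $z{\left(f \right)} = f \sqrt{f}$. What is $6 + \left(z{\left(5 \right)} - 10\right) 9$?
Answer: $-84 + 45 \sqrt{5} \approx 16.623$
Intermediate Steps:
$z{\left(f \right)} = f^{\frac{3}{2}}$
$6 + \left(z{\left(5 \right)} - 10\right) 9 = 6 + \left(5^{\frac{3}{2}} - 10\right) 9 = 6 + \left(5 \sqrt{5} - 10\right) 9 = 6 + \left(-10 + 5 \sqrt{5}\right) 9 = 6 - \left(90 - 45 \sqrt{5}\right) = -84 + 45 \sqrt{5}$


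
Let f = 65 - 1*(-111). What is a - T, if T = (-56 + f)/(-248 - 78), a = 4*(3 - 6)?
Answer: -1896/163 ≈ -11.632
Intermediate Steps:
f = 176 (f = 65 + 111 = 176)
a = -12 (a = 4*(-3) = -12)
T = -60/163 (T = (-56 + 176)/(-248 - 78) = 120/(-326) = 120*(-1/326) = -60/163 ≈ -0.36810)
a - T = -12 - 1*(-60/163) = -12 + 60/163 = -1896/163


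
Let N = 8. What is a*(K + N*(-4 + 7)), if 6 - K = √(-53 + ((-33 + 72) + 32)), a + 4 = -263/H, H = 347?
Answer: -49530/347 + 4953*√2/347 ≈ -122.55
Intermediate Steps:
a = -1651/347 (a = -4 - 263/347 = -1651/347 ≈ -4.7579)
K = 6 - 3*√2 (K = 6 - √(-53 + ((-33 + 72) + 32)) = 6 - √(-53 + (39 + 32)) = 6 - √(-53 + 71) = 6 - √18 = 6 - 3*√2 ≈ 1.7574)
a*(K + N*(-4 + 7)) = -1651*((6 - 3*√2) + 8*(-4 + 7))/347 = -1651*((6 - 3*√2) + 8*3)/347 = -1651*((6 - 3*√2) + 24)/347 = -1651*(30 - 3*√2)/347 = -49530/347 + 4953*√2/347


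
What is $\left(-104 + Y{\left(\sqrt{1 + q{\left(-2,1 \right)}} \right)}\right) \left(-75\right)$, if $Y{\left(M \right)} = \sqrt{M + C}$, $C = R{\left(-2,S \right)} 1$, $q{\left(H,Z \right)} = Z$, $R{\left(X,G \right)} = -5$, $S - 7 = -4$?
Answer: $7800 - 75 \sqrt{-5 + \sqrt{2}} \approx 7800.0 - 142.02 i$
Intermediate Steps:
$S = 3$ ($S = 7 - 4 = 3$)
$C = -5$ ($C = \left(-5\right) 1 = -5$)
$Y{\left(M \right)} = \sqrt{-5 + M}$ ($Y{\left(M \right)} = \sqrt{M - 5} = \sqrt{-5 + M}$)
$\left(-104 + Y{\left(\sqrt{1 + q{\left(-2,1 \right)}} \right)}\right) \left(-75\right) = \left(-104 + \sqrt{-5 + \sqrt{1 + 1}}\right) \left(-75\right) = \left(-104 + \sqrt{-5 + \sqrt{2}}\right) \left(-75\right) = 7800 - 75 \sqrt{-5 + \sqrt{2}}$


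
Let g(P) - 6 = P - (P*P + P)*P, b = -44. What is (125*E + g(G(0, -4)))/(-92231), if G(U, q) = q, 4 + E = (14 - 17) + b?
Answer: 6325/92231 ≈ 0.068578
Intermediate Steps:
E = -51 (E = -4 + ((14 - 17) - 44) = -4 + (-3 - 44) = -4 - 47 = -51)
g(P) = 6 + P - P*(P + P²) (g(P) = 6 + (P - (P*P + P)*P) = 6 + (P - (P² + P)*P) = 6 + (P - (P + P²)*P) = 6 + (P - P*(P + P²)) = 6 + P - P*(P + P²))
(125*E + g(G(0, -4)))/(-92231) = (125*(-51) + (6 - 4 - 1*(-4)² - 1*(-4)³))/(-92231) = (-6375 + (6 - 4 - 1*16 - 1*(-64)))*(-1/92231) = (-6375 + (6 - 4 - 16 + 64))*(-1/92231) = (-6375 + 50)*(-1/92231) = -6325*(-1/92231) = 6325/92231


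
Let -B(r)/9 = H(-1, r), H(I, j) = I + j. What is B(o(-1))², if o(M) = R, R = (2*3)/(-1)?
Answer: 3969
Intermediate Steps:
R = -6 (R = 6*(-1) = -6)
o(M) = -6
B(r) = 9 - 9*r (B(r) = -9*(-1 + r) = 9 - 9*r)
B(o(-1))² = (9 - 9*(-6))² = (9 + 54)² = 63² = 3969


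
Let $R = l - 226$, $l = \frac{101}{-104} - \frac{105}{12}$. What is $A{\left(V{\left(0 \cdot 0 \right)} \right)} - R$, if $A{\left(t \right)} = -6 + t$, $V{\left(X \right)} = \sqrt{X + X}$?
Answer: $\frac{23891}{104} \approx 229.72$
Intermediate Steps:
$l = - \frac{1011}{104}$ ($l = 101 \left(- \frac{1}{104}\right) - \frac{35}{4} = - \frac{101}{104} - \frac{35}{4} = - \frac{1011}{104} \approx -9.7212$)
$V{\left(X \right)} = \sqrt{2} \sqrt{X}$ ($V{\left(X \right)} = \sqrt{2 X} = \sqrt{2} \sqrt{X}$)
$R = - \frac{24515}{104}$ ($R = - \frac{1011}{104} - 226 = - \frac{24515}{104} \approx -235.72$)
$A{\left(V{\left(0 \cdot 0 \right)} \right)} - R = \left(-6 + \sqrt{2} \sqrt{0 \cdot 0}\right) - - \frac{24515}{104} = \left(-6 + \sqrt{2} \sqrt{0}\right) + \frac{24515}{104} = \left(-6 + \sqrt{2} \cdot 0\right) + \frac{24515}{104} = \left(-6 + 0\right) + \frac{24515}{104} = -6 + \frac{24515}{104} = \frac{23891}{104}$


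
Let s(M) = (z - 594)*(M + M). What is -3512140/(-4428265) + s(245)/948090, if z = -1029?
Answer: -1278943293/27989291759 ≈ -0.045694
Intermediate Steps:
s(M) = -3246*M (s(M) = (-1029 - 594)*(M + M) = -3246*M)
-3512140/(-4428265) + s(245)/948090 = -3512140/(-4428265) - 3246*245/948090 = -3512140*(-1/4428265) - 795270*1/948090 = 702428/885653 - 26509/31603 = -1278943293/27989291759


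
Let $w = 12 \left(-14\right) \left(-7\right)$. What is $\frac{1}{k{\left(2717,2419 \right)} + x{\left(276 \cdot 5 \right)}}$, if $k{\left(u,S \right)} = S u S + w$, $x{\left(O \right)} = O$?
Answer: $\frac{1}{15898693793} \approx 6.2898 \cdot 10^{-11}$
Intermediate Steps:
$w = 1176$ ($w = \left(-168\right) \left(-7\right) = 1176$)
$k{\left(u,S \right)} = 1176 + u S^{2}$ ($k{\left(u,S \right)} = S u S + 1176 = u S^{2} + 1176 = 1176 + u S^{2}$)
$\frac{1}{k{\left(2717,2419 \right)} + x{\left(276 \cdot 5 \right)}} = \frac{1}{\left(1176 + 2717 \cdot 2419^{2}\right) + 276 \cdot 5} = \frac{1}{\left(1176 + 2717 \cdot 5851561\right) + 1380} = \frac{1}{\left(1176 + 15898691237\right) + 1380} = \frac{1}{15898692413 + 1380} = \frac{1}{15898693793}$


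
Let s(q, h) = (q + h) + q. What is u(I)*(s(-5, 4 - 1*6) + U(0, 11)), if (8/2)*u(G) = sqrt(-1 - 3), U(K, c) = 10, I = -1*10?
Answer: -I ≈ -1.0*I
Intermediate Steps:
I = -10
u(G) = I/2 (u(G) = sqrt(-1 - 3)/4 = sqrt(-4)/4 = (2*I)/4 = I/2)
s(q, h) = h + 2*q (s(q, h) = (h + q) + q = h + 2*q)
u(I)*(s(-5, 4 - 1*6) + U(0, 11)) = (I/2)*(((4 - 1*6) + 2*(-5)) + 10) = (I/2)*(((4 - 6) - 10) + 10) = (I/2)*((-2 - 10) + 10) = (I/2)*(-12 + 10) = (I/2)*(-2) = -I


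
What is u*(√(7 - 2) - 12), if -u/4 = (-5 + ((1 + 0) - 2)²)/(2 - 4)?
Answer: 96 - 8*√5 ≈ 78.111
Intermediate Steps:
u = -8 (u = -4*(-5 + ((1 + 0) - 2)²)/(2 - 4) = -4*(-5 + (1 - 2)²)/(-2) = -4*(-5 + (-1)²)*(-1)/2 = -4*(-5 + 1)*(-1)/2 = -(-16)*(-1)/2 = -4*2 = -8)
u*(√(7 - 2) - 12) = -8*(√(7 - 2) - 12) = -8*(√5 - 12) = -8*(-12 + √5) = 96 - 8*√5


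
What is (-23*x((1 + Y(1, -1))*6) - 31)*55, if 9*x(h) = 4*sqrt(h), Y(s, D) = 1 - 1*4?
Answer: -1705 - 10120*I*sqrt(3)/9 ≈ -1705.0 - 1947.6*I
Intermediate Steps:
Y(s, D) = -3 (Y(s, D) = 1 - 4 = -3)
x(h) = 4*sqrt(h)/9 (x(h) = (4*sqrt(h))/9 = 4*sqrt(h)/9)
(-23*x((1 + Y(1, -1))*6) - 31)*55 = (-92*sqrt((1 - 3)*6)/9 - 31)*55 = (-92*sqrt(-2*6)/9 - 31)*55 = (-92*sqrt(-12)/9 - 31)*55 = (-92*2*I*sqrt(3)/9 - 31)*55 = (-184*I*sqrt(3)/9 - 31)*55 = (-31 - 184*I*sqrt(3)/9)*55 = -1705 - 10120*I*sqrt(3)/9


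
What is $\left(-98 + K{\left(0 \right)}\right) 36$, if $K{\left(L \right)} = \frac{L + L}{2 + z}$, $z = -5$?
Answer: $-3528$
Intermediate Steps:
$K{\left(L \right)} = - \frac{2 L}{3}$ ($K{\left(L \right)} = \frac{L + L}{2 - 5} = \frac{2 L}{-3} = 2 L \left(- \frac{1}{3}\right) = - \frac{2 L}{3}$)
$\left(-98 + K{\left(0 \right)}\right) 36 = \left(-98 - 0\right) 36 = \left(-98 + 0\right) 36 = \left(-98\right) 36 = -3528$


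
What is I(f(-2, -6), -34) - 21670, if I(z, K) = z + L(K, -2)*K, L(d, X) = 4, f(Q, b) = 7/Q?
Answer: -43619/2 ≈ -21810.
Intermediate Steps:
I(z, K) = z + 4*K
I(f(-2, -6), -34) - 21670 = (7/(-2) + 4*(-34)) - 21670 = (7*(-½) - 136) - 21670 = (-7/2 - 136) - 21670 = -279/2 - 21670 = -43619/2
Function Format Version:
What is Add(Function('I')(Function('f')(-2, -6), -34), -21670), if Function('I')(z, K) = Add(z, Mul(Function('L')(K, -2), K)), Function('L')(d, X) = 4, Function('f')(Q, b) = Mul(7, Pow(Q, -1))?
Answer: Rational(-43619, 2) ≈ -21810.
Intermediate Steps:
Function('I')(z, K) = Add(z, Mul(4, K))
Add(Function('I')(Function('f')(-2, -6), -34), -21670) = Add(Add(Mul(7, Pow(-2, -1)), Mul(4, -34)), -21670) = Add(Add(Mul(7, Rational(-1, 2)), -136), -21670) = Add(Add(Rational(-7, 2), -136), -21670) = Add(Rational(-279, 2), -21670) = Rational(-43619, 2)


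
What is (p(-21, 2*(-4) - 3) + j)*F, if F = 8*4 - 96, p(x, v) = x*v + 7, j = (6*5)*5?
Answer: -24832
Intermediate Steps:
j = 150 (j = 30*5 = 150)
p(x, v) = 7 + v*x (p(x, v) = v*x + 7 = 7 + v*x)
F = -64 (F = 32 - 96 = -64)
(p(-21, 2*(-4) - 3) + j)*F = ((7 + (2*(-4) - 3)*(-21)) + 150)*(-64) = ((7 + (-8 - 3)*(-21)) + 150)*(-64) = ((7 - 11*(-21)) + 150)*(-64) = ((7 + 231) + 150)*(-64) = (238 + 150)*(-64) = 388*(-64) = -24832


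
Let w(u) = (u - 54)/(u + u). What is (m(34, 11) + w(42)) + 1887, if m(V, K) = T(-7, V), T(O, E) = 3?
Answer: 13229/7 ≈ 1889.9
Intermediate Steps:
m(V, K) = 3
w(u) = (-54 + u)/(2*u) (w(u) = (-54 + u)/((2*u)) = (-54 + u)*(1/(2*u)) = (-54 + u)/(2*u))
(m(34, 11) + w(42)) + 1887 = (3 + (½)*(-54 + 42)/42) + 1887 = (3 + (½)*(1/42)*(-12)) + 1887 = (3 - ⅐) + 1887 = 20/7 + 1887 = 13229/7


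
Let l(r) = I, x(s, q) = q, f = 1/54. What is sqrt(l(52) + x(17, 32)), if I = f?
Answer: sqrt(10374)/18 ≈ 5.6585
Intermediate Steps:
f = 1/54 ≈ 0.018519
I = 1/54 ≈ 0.018519
l(r) = 1/54
sqrt(l(52) + x(17, 32)) = sqrt(1/54 + 32) = sqrt(1729/54) = sqrt(10374)/18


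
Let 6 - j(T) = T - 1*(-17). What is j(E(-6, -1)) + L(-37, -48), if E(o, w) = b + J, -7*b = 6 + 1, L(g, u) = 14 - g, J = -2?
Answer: 43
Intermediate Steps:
b = -1 (b = -(6 + 1)/7 = -⅐*7 = -1)
E(o, w) = -3 (E(o, w) = -1 - 2 = -3)
j(T) = -11 - T (j(T) = 6 - (T - 1*(-17)) = 6 - (T + 17) = 6 - (17 + T) = 6 + (-17 - T) = -11 - T)
j(E(-6, -1)) + L(-37, -48) = (-11 - 1*(-3)) + (14 - 1*(-37)) = (-11 + 3) + (14 + 37) = -8 + 51 = 43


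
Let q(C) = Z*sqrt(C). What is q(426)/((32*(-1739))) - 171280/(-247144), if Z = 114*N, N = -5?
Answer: 21410/30893 + 285*sqrt(426)/27824 ≈ 0.90445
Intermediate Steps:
Z = -570 (Z = 114*(-5) = -570)
q(C) = -570*sqrt(C)
q(426)/((32*(-1739))) - 171280/(-247144) = (-570*sqrt(426))/((32*(-1739))) - 171280/(-247144) = -570*sqrt(426)/(-55648) - 171280*(-1/247144) = -570*sqrt(426)*(-1/55648) + 21410/30893 = 285*sqrt(426)/27824 + 21410/30893 = 21410/30893 + 285*sqrt(426)/27824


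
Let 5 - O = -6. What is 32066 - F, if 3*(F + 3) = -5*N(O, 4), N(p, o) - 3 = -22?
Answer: 96112/3 ≈ 32037.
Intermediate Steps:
O = 11 (O = 5 - 1*(-6) = 5 + 6 = 11)
N(p, o) = -19 (N(p, o) = 3 - 22 = -19)
F = 86/3 (F = -3 + (-5*(-19))/3 = -3 + (⅓)*95 = -3 + 95/3 = 86/3 ≈ 28.667)
32066 - F = 32066 - 1*86/3 = 32066 - 86/3 = 96112/3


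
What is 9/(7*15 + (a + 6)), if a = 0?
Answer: 3/37 ≈ 0.081081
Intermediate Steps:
9/(7*15 + (a + 6)) = 9/(7*15 + (0 + 6)) = 9/(105 + 6) = 9/111 = 9*(1/111) = 3/37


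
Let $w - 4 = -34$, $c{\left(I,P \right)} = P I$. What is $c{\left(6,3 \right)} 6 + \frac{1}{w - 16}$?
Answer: $\frac{4967}{46} \approx 107.98$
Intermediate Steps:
$c{\left(I,P \right)} = I P$
$w = -30$ ($w = 4 - 34 = -30$)
$c{\left(6,3 \right)} 6 + \frac{1}{w - 16} = 6 \cdot 3 \cdot 6 + \frac{1}{-30 - 16} = 18 \cdot 6 + \frac{1}{-46} = 108 - \frac{1}{46} = \frac{4967}{46}$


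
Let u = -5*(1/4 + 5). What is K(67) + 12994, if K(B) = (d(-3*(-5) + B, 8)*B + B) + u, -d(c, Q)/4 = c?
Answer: -35765/4 ≈ -8941.3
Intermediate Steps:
d(c, Q) = -4*c
u = -105/4 (u = -5*(1*(¼) + 5) = -5*(¼ + 5) = -5*21/4 = -105/4 ≈ -26.250)
K(B) = -105/4 + B + B*(-60 - 4*B) (K(B) = ((-4*(-3*(-5) + B))*B + B) - 105/4 = ((-4*(15 + B))*B + B) - 105/4 = ((-60 - 4*B)*B + B) - 105/4 = (B*(-60 - 4*B) + B) - 105/4 = (B + B*(-60 - 4*B)) - 105/4 = -105/4 + B + B*(-60 - 4*B))
K(67) + 12994 = (-105/4 - 59*67 - 4*67²) + 12994 = (-105/4 - 3953 - 4*4489) + 12994 = (-105/4 - 3953 - 17956) + 12994 = -87741/4 + 12994 = -35765/4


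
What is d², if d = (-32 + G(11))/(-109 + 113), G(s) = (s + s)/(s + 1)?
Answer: 32761/576 ≈ 56.877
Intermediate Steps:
G(s) = 2*s/(1 + s) (G(s) = (2*s)/(1 + s) = 2*s/(1 + s))
d = -181/24 (d = (-32 + 2*11/(1 + 11))/(-109 + 113) = (-32 + 2*11/12)/4 = (-32 + 2*11*(1/12))*(¼) = (-32 + 11/6)*(¼) = -181/6*¼ = -181/24 ≈ -7.5417)
d² = (-181/24)² = 32761/576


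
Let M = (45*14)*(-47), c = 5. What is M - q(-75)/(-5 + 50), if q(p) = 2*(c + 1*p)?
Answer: -266462/9 ≈ -29607.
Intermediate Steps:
q(p) = 10 + 2*p (q(p) = 2*(5 + 1*p) = 2*(5 + p) = 10 + 2*p)
M = -29610 (M = 630*(-47) = -29610)
M - q(-75)/(-5 + 50) = -29610 - (10 + 2*(-75))/(-5 + 50) = -29610 - (10 - 150)/45 = -29610 - (-140)/45 = -29610 - 1*(-28/9) = -29610 + 28/9 = -266462/9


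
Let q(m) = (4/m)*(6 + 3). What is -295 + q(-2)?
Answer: -313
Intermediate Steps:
q(m) = 36/m (q(m) = (4/m)*9 = 36/m)
-295 + q(-2) = -295 + 36/(-2) = -295 + 36*(-½) = -295 - 18 = -313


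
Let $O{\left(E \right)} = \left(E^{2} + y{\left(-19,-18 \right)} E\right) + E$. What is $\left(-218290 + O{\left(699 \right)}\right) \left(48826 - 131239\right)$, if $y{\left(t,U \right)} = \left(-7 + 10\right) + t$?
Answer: $-21413040138$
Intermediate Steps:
$y{\left(t,U \right)} = 3 + t$
$O{\left(E \right)} = E^{2} - 15 E$ ($O{\left(E \right)} = \left(E^{2} + \left(3 - 19\right) E\right) + E = \left(E^{2} - 16 E\right) + E = E^{2} - 15 E$)
$\left(-218290 + O{\left(699 \right)}\right) \left(48826 - 131239\right) = \left(-218290 + 699 \left(-15 + 699\right)\right) \left(48826 - 131239\right) = \left(-218290 + 699 \cdot 684\right) \left(-82413\right) = \left(-218290 + 478116\right) \left(-82413\right) = 259826 \left(-82413\right) = -21413040138$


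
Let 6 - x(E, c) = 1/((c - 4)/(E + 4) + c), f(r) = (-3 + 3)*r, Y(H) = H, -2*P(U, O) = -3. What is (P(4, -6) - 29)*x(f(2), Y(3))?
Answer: -155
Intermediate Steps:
P(U, O) = 3/2 (P(U, O) = -½*(-3) = 3/2)
f(r) = 0 (f(r) = 0*r = 0)
x(E, c) = 6 - 1/(c + (-4 + c)/(4 + E)) (x(E, c) = 6 - 1/((c - 4)/(E + 4) + c) = 6 - 1/((-4 + c)/(4 + E) + c) = 6 - 1/(c + (-4 + c)/(4 + E)))
(P(4, -6) - 29)*x(f(2), Y(3)) = (3/2 - 29)*((-28 - 1*0 + 30*3 + 6*0*3)/(-4 + 5*3 + 0*3)) = -55*(-28 + 0 + 90 + 0)/(2*(-4 + 15 + 0)) = -55*62/(2*11) = -5*62/2 = -55/2*62/11 = -155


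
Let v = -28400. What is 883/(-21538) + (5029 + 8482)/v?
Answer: -158038559/305839600 ≈ -0.51674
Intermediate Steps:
883/(-21538) + (5029 + 8482)/v = 883/(-21538) + (5029 + 8482)/(-28400) = 883*(-1/21538) + 13511*(-1/28400) = -883/21538 - 13511/28400 = -158038559/305839600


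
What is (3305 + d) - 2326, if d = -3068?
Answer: -2089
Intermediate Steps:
(3305 + d) - 2326 = (3305 - 3068) - 2326 = 237 - 2326 = -2089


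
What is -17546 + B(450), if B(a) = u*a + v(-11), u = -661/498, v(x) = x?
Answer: -1506806/83 ≈ -18154.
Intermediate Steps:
u = -661/498 (u = -661*1/498 = -661/498 ≈ -1.3273)
B(a) = -11 - 661*a/498 (B(a) = -661*a/498 - 11 = -11 - 661*a/498)
-17546 + B(450) = -17546 + (-11 - 661/498*450) = -17546 + (-11 - 49575/83) = -17546 - 50488/83 = -1506806/83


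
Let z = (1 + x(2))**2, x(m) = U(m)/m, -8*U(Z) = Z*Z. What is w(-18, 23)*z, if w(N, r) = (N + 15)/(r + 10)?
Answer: -9/176 ≈ -0.051136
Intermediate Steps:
U(Z) = -Z**2/8 (U(Z) = -Z*Z/8 = -Z**2/8)
x(m) = -m/8 (x(m) = (-m**2/8)/m = -m/8)
w(N, r) = (15 + N)/(10 + r)
z = 9/16 (z = (1 - 1/8*2)**2 = (1 - 1/4)**2 = (3/4)**2 = 9/16 ≈ 0.56250)
w(-18, 23)*z = ((15 - 18)/(10 + 23))*(9/16) = (-3/33)*(9/16) = ((1/33)*(-3))*(9/16) = -1/11*9/16 = -9/176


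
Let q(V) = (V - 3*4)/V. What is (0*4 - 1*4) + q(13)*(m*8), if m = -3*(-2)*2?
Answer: 44/13 ≈ 3.3846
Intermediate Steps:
q(V) = (-12 + V)/V (q(V) = (V - 12)/V = (-12 + V)/V)
m = 12 (m = 6*2 = 12)
(0*4 - 1*4) + q(13)*(m*8) = (0*4 - 1*4) + ((-12 + 13)/13)*(12*8) = (0 - 4) + ((1/13)*1)*96 = -4 + (1/13)*96 = -4 + 96/13 = 44/13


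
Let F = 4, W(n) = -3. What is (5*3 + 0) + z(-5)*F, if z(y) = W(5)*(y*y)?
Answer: -285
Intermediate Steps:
z(y) = -3*y² (z(y) = -3*y*y = -3*y²)
(5*3 + 0) + z(-5)*F = (5*3 + 0) - 3*(-5)²*4 = (15 + 0) - 3*25*4 = 15 - 75*4 = 15 - 300 = -285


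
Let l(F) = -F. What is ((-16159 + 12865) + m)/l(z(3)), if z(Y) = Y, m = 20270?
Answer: -16976/3 ≈ -5658.7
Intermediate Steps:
((-16159 + 12865) + m)/l(z(3)) = ((-16159 + 12865) + 20270)/((-1*3)) = (-3294 + 20270)/(-3) = 16976*(-1/3) = -16976/3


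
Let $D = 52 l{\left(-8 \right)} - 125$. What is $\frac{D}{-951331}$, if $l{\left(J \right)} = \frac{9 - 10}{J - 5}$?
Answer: $\frac{121}{951331} \approx 0.00012719$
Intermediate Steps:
$l{\left(J \right)} = - \frac{1}{-5 + J}$
$D = -121$ ($D = 52 \left(- \frac{1}{-5 - 8}\right) - 125 = 52 \left(- \frac{1}{-13}\right) - 125 = 52 \left(\left(-1\right) \left(- \frac{1}{13}\right)\right) - 125 = 52 \cdot \frac{1}{13} - 125 = 4 - 125 = -121$)
$\frac{D}{-951331} = - \frac{121}{-951331} = \left(-121\right) \left(- \frac{1}{951331}\right) = \frac{121}{951331}$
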